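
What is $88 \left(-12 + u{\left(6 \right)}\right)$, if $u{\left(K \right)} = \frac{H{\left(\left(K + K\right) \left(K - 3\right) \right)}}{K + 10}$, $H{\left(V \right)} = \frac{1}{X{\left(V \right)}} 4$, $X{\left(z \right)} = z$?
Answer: $- \frac{18997}{18} \approx -1055.4$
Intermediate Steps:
$H{\left(V \right)} = \frac{4}{V}$ ($H{\left(V \right)} = \frac{1}{V} 4 = \frac{4}{V}$)
$u{\left(K \right)} = \frac{2}{K \left(-3 + K\right) \left(10 + K\right)}$ ($u{\left(K \right)} = \frac{4 \frac{1}{\left(K + K\right) \left(K - 3\right)}}{K + 10} = \frac{4 \frac{1}{2 K \left(-3 + K\right)}}{10 + K} = \frac{2 \frac{1}{K} \frac{1}{-3 + K}}{10 + K} = \frac{2}{K \left(-3 + K\right) \left(10 + K\right)}$)
$88 \left(-12 + u{\left(6 \right)}\right) = 88 \left(-12 + \frac{2}{6 \left(-3 + 6\right) \left(10 + 6\right)}\right) = 88 \left(-12 + 2 \cdot \frac{1}{6} \cdot \frac{1}{3} \cdot \frac{1}{16}\right) = 88 \left(-12 + \frac{1}{144}\right) = 88 \left(- \frac{1727}{144}\right) = - \frac{18997}{18}$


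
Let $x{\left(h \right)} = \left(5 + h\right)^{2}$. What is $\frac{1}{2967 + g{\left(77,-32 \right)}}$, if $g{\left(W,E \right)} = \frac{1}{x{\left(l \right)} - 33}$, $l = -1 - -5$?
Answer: $\frac{48}{142417} \approx 0.00033704$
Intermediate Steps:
$l = 4$ ($l = -1 + 5 = 4$)
$g{\left(W,E \right)} = \frac{1}{48}$ ($g{\left(W,E \right)} = \frac{1}{\left(5 + 4\right)^{2} - 33} = \frac{1}{9^{2} - 33} = \frac{1}{81 - 33} = \frac{1}{48}$)
$\frac{1}{2967 + g{\left(77,-32 \right)}} = \frac{1}{2967 + \frac{1}{48}} = \frac{1}{\frac{142417}{48}} = \frac{48}{142417}$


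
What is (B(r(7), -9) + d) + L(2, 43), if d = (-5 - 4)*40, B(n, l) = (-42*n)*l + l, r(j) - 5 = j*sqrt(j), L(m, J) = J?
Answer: 1564 + 2646*sqrt(7) ≈ 8564.7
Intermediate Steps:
r(j) = 5 + j**(3/2) (r(j) = 5 + j*sqrt(j) = 5 + j**(3/2))
B(n, l) = l - 42*l*n (B(n, l) = -42*l*n + l = l - 42*l*n)
d = -360 (d = -9*40 = -360)
(B(r(7), -9) + d) + L(2, 43) = (-9*(1 - 42*(5 + 7**(3/2))) - 360) + 43 = (-9*(1 - 42*(5 + 7*sqrt(7))) - 360) + 43 = (-9*(1 + (-210 - 294*sqrt(7))) - 360) + 43 = (-9*(-209 - 294*sqrt(7)) - 360) + 43 = ((1881 + 2646*sqrt(7)) - 360) + 43 = (1521 + 2646*sqrt(7)) + 43 = 1564 + 2646*sqrt(7)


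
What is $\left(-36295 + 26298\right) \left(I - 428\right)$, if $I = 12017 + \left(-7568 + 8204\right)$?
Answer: $-122213325$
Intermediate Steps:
$I = 12653$ ($I = 12017 + 636 = 12653$)
$\left(-36295 + 26298\right) \left(I - 428\right) = \left(-36295 + 26298\right) \left(12653 - 428\right) = \left(-9997\right) 12225 = -122213325$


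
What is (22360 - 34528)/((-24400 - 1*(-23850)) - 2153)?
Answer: 4056/901 ≈ 4.5017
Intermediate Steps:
(22360 - 34528)/((-24400 - 1*(-23850)) - 2153) = -12168/((-24400 + 23850) - 2153) = -12168/(-550 - 2153) = -12168/(-2703) = -12168*(-1/2703) = 4056/901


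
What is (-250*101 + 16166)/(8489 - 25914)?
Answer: 9084/17425 ≈ 0.52132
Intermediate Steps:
(-250*101 + 16166)/(8489 - 25914) = (-25250 + 16166)/(-17425) = -9084*(-1/17425) = 9084/17425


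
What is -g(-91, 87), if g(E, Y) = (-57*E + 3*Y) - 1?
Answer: -5447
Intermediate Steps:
g(E, Y) = -1 - 57*E + 3*Y
-g(-91, 87) = -(-1 - 57*(-91) + 3*87) = -(-1 + 5187 + 261) = -1*5447 = -5447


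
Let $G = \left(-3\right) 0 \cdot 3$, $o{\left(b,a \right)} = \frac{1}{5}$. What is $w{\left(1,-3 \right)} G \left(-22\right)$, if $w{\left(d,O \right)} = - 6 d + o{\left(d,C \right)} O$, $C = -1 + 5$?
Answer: $0$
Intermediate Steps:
$C = 4$
$o{\left(b,a \right)} = \frac{1}{5}$
$G = 0$ ($G = 0 \cdot 3 = 0$)
$w{\left(d,O \right)} = - 6 d + \frac{O}{5}$
$w{\left(1,-3 \right)} G \left(-22\right) = \left(\left(-6\right) 1 + \frac{1}{5} \left(-3\right)\right) 0 \left(-22\right) = \left(-6 - \frac{3}{5}\right) 0 \left(-22\right) = \left(- \frac{33}{5}\right) 0 \left(-22\right) = 0 \left(-22\right) = 0$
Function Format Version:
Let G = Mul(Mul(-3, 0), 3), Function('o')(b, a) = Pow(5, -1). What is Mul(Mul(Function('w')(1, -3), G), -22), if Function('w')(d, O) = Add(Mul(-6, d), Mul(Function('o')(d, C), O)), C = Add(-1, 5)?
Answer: 0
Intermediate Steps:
C = 4
Function('o')(b, a) = Rational(1, 5)
G = 0 (G = Mul(0, 3) = 0)
Function('w')(d, O) = Add(Mul(-6, d), Mul(Rational(1, 5), O))
Mul(Mul(Function('w')(1, -3), G), -22) = Mul(Mul(Add(Mul(-6, 1), Mul(Rational(1, 5), -3)), 0), -22) = Mul(Mul(Add(-6, Rational(-3, 5)), 0), -22) = Mul(Mul(Rational(-33, 5), 0), -22) = Mul(0, -22) = 0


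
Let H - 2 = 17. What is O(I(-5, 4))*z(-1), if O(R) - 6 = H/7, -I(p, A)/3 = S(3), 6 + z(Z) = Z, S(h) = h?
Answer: -61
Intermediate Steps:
H = 19 (H = 2 + 17 = 19)
z(Z) = -6 + Z
I(p, A) = -9 (I(p, A) = -3*3 = -9)
O(R) = 61/7 (O(R) = 6 + 19/7 = 61/7)
O(I(-5, 4))*z(-1) = 61*(-6 - 1)/7 = (61/7)*(-7) = -61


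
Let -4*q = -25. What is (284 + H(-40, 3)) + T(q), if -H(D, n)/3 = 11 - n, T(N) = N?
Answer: 1065/4 ≈ 266.25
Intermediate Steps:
q = 25/4 (q = -1/4*(-25) = 25/4 ≈ 6.2500)
H(D, n) = -33 + 3*n (H(D, n) = -3*(11 - n) = -33 + 3*n)
(284 + H(-40, 3)) + T(q) = (284 + (-33 + 3*3)) + 25/4 = (284 + (-33 + 9)) + 25/4 = (284 - 24) + 25/4 = 260 + 25/4 = 1065/4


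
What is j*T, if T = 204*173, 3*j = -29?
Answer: -341156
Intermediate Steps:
j = -29/3 (j = (1/3)*(-29) = -29/3 ≈ -9.6667)
T = 35292
j*T = -29/3*35292 = -341156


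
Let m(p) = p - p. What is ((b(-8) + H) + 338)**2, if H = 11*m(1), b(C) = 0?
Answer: 114244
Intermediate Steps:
m(p) = 0
H = 0 (H = 11*0 = 0)
((b(-8) + H) + 338)**2 = ((0 + 0) + 338)**2 = (0 + 338)**2 = 338**2 = 114244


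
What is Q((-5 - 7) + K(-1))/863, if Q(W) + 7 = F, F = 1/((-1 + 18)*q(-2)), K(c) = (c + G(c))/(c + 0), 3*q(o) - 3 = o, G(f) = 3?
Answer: -116/14671 ≈ -0.0079067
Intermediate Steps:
q(o) = 1 + o/3
K(c) = (3 + c)/c (K(c) = (c + 3)/(c + 0) = (3 + c)/c)
F = 3/17 (F = 1/((-1 + 18)*(1 + (⅓)*(-2))) = 1/(17*(1 - ⅔)) = 1/(17*(⅓)) = (1/17)*3 = 3/17 ≈ 0.17647)
Q(W) = -116/17 (Q(W) = -7 + 3/17 = -116/17)
Q((-5 - 7) + K(-1))/863 = -116/17/863 = -116/17*1/863 = -116/14671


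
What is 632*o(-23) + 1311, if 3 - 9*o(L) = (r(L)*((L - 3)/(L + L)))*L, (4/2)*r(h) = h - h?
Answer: 4565/3 ≈ 1521.7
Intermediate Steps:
r(h) = 0 (r(h) = (h - h)/2 = (½)*0 = 0)
o(L) = ⅓ (o(L) = ⅓ - 0*((L - 3)/(L + L))*L/9 = ⅓ - 0*((-3 + L)/((2*L)))*L/9 = ⅓ - 0*((-3 + L)*(1/(2*L)))*L/9 = ⅓ - 0*((-3 + L)/(2*L))*L/9 = ⅓ - 0*L = ⅓ - ⅑*0 = ⅓ + 0 = ⅓)
632*o(-23) + 1311 = 632*(⅓) + 1311 = 632/3 + 1311 = 4565/3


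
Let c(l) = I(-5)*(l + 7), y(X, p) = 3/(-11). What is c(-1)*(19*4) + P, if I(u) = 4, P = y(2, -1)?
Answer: 20061/11 ≈ 1823.7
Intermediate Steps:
y(X, p) = -3/11 (y(X, p) = 3*(-1/11) = -3/11)
P = -3/11 ≈ -0.27273
c(l) = 28 + 4*l (c(l) = 4*(l + 7) = 4*(7 + l) = 28 + 4*l)
c(-1)*(19*4) + P = (28 + 4*(-1))*(19*4) - 3/11 = (28 - 4)*76 - 3/11 = 24*76 - 3/11 = 1824 - 3/11 = 20061/11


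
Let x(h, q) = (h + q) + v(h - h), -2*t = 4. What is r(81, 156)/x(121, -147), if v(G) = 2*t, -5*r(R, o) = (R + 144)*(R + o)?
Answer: 711/2 ≈ 355.50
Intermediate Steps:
t = -2 (t = -½*4 = -2)
r(R, o) = -(144 + R)*(R + o)/5 (r(R, o) = -(R + 144)*(R + o)/5 = -(144 + R)*(R + o)/5)
v(G) = -4 (v(G) = 2*(-2) = -4)
x(h, q) = -4 + h + q (x(h, q) = (h + q) - 4 = -4 + h + q)
r(81, 156)/x(121, -147) = (-144/5*81 - 144/5*156 - ⅕*81² - ⅕*81*156)/(-4 + 121 - 147) = (-11664/5 - 22464/5 - ⅕*6561 - 12636/5)/(-30) = (-11664/5 - 22464/5 - 6561/5 - 12636/5)*(-1/30) = -10665*(-1/30) = 711/2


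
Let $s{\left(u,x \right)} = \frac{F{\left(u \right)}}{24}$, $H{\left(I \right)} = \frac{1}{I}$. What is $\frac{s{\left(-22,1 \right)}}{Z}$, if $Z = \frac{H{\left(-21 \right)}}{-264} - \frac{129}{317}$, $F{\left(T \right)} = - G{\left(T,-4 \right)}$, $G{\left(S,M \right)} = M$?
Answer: $- \frac{292908}{714859} \approx -0.40974$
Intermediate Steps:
$F{\left(T \right)} = 4$ ($F{\left(T \right)} = \left(-1\right) \left(-4\right) = 4$)
$s{\left(u,x \right)} = \frac{1}{6}$ ($s{\left(u,x \right)} = \frac{4}{24} = 4 \cdot \frac{1}{24} = \frac{1}{6}$)
$Z = - \frac{714859}{1757448}$ ($Z = \frac{1}{\left(-21\right) \left(-264\right)} - \frac{129}{317} = \left(- \frac{1}{21}\right) \left(- \frac{1}{264}\right) - \frac{129}{317} = \frac{1}{5544} - \frac{129}{317} = - \frac{714859}{1757448} \approx -0.40676$)
$\frac{s{\left(-22,1 \right)}}{Z} = \frac{1}{6 \left(- \frac{714859}{1757448}\right)} = \frac{1}{6} \left(- \frac{1757448}{714859}\right) = - \frac{292908}{714859}$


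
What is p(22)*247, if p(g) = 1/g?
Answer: 247/22 ≈ 11.227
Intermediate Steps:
p(22)*247 = 247/22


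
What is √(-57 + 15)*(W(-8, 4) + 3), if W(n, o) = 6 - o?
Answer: 5*I*√42 ≈ 32.404*I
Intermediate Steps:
√(-57 + 15)*(W(-8, 4) + 3) = √(-57 + 15)*((6 - 1*4) + 3) = √(-42)*((6 - 4) + 3) = (I*√42)*(2 + 3) = (I*√42)*5 = 5*I*√42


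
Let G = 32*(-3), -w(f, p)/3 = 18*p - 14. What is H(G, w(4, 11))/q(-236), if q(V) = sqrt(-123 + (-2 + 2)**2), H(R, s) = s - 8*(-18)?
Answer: 136*I*sqrt(123)/41 ≈ 36.788*I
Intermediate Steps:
w(f, p) = 42 - 54*p (w(f, p) = -3*(18*p - 14) = -3*(-14 + 18*p) = 42 - 54*p)
G = -96
H(R, s) = 144 + s (H(R, s) = s + 144 = 144 + s)
q(V) = I*sqrt(123) (q(V) = sqrt(-123 + 0**2) = sqrt(-123 + 0) = sqrt(-123) = I*sqrt(123))
H(G, w(4, 11))/q(-236) = (144 + (42 - 54*11))/((I*sqrt(123))) = (144 + (42 - 594))*(-I*sqrt(123)/123) = (144 - 552)*(-I*sqrt(123)/123) = -(-136)*I*sqrt(123)/41 = 136*I*sqrt(123)/41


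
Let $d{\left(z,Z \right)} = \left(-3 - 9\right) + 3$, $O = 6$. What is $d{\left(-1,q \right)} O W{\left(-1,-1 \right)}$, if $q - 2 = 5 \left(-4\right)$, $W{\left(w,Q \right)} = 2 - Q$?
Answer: $-162$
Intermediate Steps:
$q = -18$ ($q = 2 + 5 \left(-4\right) = 2 - 20 = -18$)
$d{\left(z,Z \right)} = -9$ ($d{\left(z,Z \right)} = \left(-3 - 9\right) + 3 = -12 + 3 = -9$)
$d{\left(-1,q \right)} O W{\left(-1,-1 \right)} = \left(-9\right) 6 \left(2 - -1\right) = - 54 \left(2 + 1\right) = \left(-54\right) 3 = -162$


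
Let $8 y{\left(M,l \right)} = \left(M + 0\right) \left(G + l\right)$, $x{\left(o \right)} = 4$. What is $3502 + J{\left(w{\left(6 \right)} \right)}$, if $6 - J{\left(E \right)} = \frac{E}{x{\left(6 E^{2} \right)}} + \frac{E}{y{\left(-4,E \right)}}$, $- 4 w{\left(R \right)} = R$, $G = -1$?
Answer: $\frac{140383}{40} \approx 3509.6$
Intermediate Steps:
$w{\left(R \right)} = - \frac{R}{4}$
$y{\left(M,l \right)} = \frac{M \left(-1 + l\right)}{8}$ ($y{\left(M,l \right)} = \frac{\left(M + 0\right) \left(-1 + l\right)}{8} = \frac{M \left(-1 + l\right)}{8}$)
$J{\left(E \right)} = 6 - \frac{E}{4} - \frac{E}{\frac{1}{2} - \frac{E}{2}}$ ($J{\left(E \right)} = 6 - \left(\frac{E}{4} + \frac{E}{\frac{1}{8} \left(-4\right) \left(-1 + E\right)}\right) = 6 - \left(E \frac{1}{4} + \frac{E}{\frac{1}{2} - \frac{E}{2}}\right) = 6 - \left(\frac{E}{4} + \frac{E}{\frac{1}{2} - \frac{E}{2}}\right) = 6 - \frac{E}{4} - \frac{E}{\frac{1}{2} - \frac{E}{2}}$)
$3502 + J{\left(w{\left(6 \right)} \right)} = 3502 + \frac{-24 - \left(\left(- \frac{1}{4}\right) 6\right)^{2} + 33 \left(\left(- \frac{1}{4}\right) 6\right)}{4 \left(-1 - \frac{3}{2}\right)} = 3502 + \frac{-24 - \left(- \frac{3}{2}\right)^{2} + 33 \left(- \frac{3}{2}\right)}{4 \left(-1 - \frac{3}{2}\right)} = 3502 + \frac{-24 - \frac{9}{4} - \frac{99}{2}}{4 \left(- \frac{5}{2}\right)} = 3502 + \frac{1}{4} \left(- \frac{2}{5}\right) \left(-24 - \frac{9}{4} - \frac{99}{2}\right) = 3502 + \frac{1}{4} \left(- \frac{2}{5}\right) \left(- \frac{303}{4}\right) = 3502 + \frac{303}{40} = \frac{140383}{40}$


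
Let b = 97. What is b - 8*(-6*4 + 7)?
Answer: 233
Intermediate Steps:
b - 8*(-6*4 + 7) = 97 - 8*(-6*4 + 7) = 97 - 8*(-24 + 7) = 97 - 8*(-17) = 97 + 136 = 233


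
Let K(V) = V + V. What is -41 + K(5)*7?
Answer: 29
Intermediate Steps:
K(V) = 2*V
-41 + K(5)*7 = -41 + (2*5)*7 = -41 + 10*7 = -41 + 70 = 29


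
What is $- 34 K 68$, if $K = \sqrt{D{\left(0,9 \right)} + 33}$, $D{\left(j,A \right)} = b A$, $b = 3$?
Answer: $- 4624 \sqrt{15} \approx -17909.0$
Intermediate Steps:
$D{\left(j,A \right)} = 3 A$
$K = 2 \sqrt{15}$ ($K = \sqrt{3 \cdot 9 + 33} = \sqrt{27 + 33} = \sqrt{60} = 2 \sqrt{15} \approx 7.746$)
$- 34 K 68 = - 34 \cdot 2 \sqrt{15} \cdot 68 = - 34 \cdot 136 \sqrt{15} = - 4624 \sqrt{15}$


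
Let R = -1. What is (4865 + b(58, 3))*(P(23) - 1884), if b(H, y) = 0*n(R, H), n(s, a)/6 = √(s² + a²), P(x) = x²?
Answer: -6592075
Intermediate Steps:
n(s, a) = 6*√(a² + s²) (n(s, a) = 6*√(s² + a²) = 6*√(a² + s²))
b(H, y) = 0 (b(H, y) = 0*(6*√(H² + (-1)²)) = 0*(6*√(H² + 1)) = 0*(6*√(1 + H²)) = 0)
(4865 + b(58, 3))*(P(23) - 1884) = (4865 + 0)*(23² - 1884) = 4865*(529 - 1884) = 4865*(-1355) = -6592075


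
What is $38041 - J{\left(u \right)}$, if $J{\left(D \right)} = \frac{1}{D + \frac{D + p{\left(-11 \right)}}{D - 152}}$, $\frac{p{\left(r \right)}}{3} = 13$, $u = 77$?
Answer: $\frac{215273944}{5659} \approx 38041.0$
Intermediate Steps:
$p{\left(r \right)} = 39$ ($p{\left(r \right)} = 3 \cdot 13 = 39$)
$J{\left(D \right)} = \frac{1}{D + \frac{39 + D}{-152 + D}}$ ($J{\left(D \right)} = \frac{1}{D + \frac{D + 39}{D - 152}} = \frac{1}{D + \frac{39 + D}{-152 + D}}$)
$38041 - J{\left(u \right)} = 38041 - \frac{-152 + 77}{39 + 77^{2} - 11627} = 38041 - \frac{1}{39 + 5929 - 11627} \left(-75\right) = 38041 - \frac{1}{-5659} \left(-75\right) = 38041 - \left(- \frac{1}{5659}\right) \left(-75\right) = 38041 - \frac{75}{5659} = \frac{215273944}{5659}$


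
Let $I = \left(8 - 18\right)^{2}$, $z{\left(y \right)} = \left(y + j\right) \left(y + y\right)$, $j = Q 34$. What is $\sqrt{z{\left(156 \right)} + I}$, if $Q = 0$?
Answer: $2 \sqrt{12193} \approx 220.84$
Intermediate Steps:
$j = 0$ ($j = 0 \cdot 34 = 0$)
$z{\left(y \right)} = 2 y^{2}$ ($z{\left(y \right)} = \left(y + 0\right) \left(y + y\right) = y 2 y = 2 y^{2}$)
$I = 100$ ($I = \left(-10\right)^{2} = 100$)
$\sqrt{z{\left(156 \right)} + I} = \sqrt{2 \cdot 156^{2} + 100} = \sqrt{2 \cdot 24336 + 100} = \sqrt{48672 + 100} = \sqrt{48772} = 2 \sqrt{12193}$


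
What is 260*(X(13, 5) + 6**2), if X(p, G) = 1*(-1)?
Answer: 9100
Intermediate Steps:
X(p, G) = -1
260*(X(13, 5) + 6**2) = 260*(-1 + 6**2) = 260*(-1 + 36) = 260*35 = 9100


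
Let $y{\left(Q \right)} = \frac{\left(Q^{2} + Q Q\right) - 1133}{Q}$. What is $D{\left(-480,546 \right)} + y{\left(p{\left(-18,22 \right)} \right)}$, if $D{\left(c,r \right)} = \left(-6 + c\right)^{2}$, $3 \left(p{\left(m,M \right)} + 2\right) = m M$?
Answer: $\frac{31615485}{134} \approx 2.3594 \cdot 10^{5}$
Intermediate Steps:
$p{\left(m,M \right)} = -2 + \frac{M m}{3}$ ($p{\left(m,M \right)} = -2 + \frac{m M}{3} = -2 + \frac{M m}{3}$)
$y{\left(Q \right)} = \frac{-1133 + 2 Q^{2}}{Q}$ ($y{\left(Q \right)} = \frac{\left(Q^{2} + Q^{2}\right) - 1133}{Q} = \frac{2 Q^{2} - 1133}{Q} = \frac{-1133 + 2 Q^{2}}{Q}$)
$D{\left(-480,546 \right)} + y{\left(p{\left(-18,22 \right)} \right)} = \left(-6 - 480\right)^{2} + \left(- \frac{1133}{-2 + \frac{1}{3} \cdot 22 \left(-18\right)} + 2 \left(-2 + \frac{1}{3} \cdot 22 \left(-18\right)\right)\right) = \left(-486\right)^{2} + \left(- \frac{1133}{-2 - 132} + 2 \left(-2 - 132\right)\right) = 236196 + \left(- \frac{1133}{-134} + 2 \left(-134\right)\right) = 236196 - \frac{34779}{134} = \frac{31615485}{134}$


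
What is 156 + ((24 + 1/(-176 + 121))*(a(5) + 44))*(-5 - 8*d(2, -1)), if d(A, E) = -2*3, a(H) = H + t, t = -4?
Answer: 512169/11 ≈ 46561.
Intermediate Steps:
a(H) = -4 + H (a(H) = H - 4 = -4 + H)
d(A, E) = -6
156 + ((24 + 1/(-176 + 121))*(a(5) + 44))*(-5 - 8*d(2, -1)) = 156 + ((24 + 1/(-176 + 121))*((-4 + 5) + 44))*(-5 - 8*(-6)) = 156 + ((24 + 1/(-55))*(1 + 44))*(-5 + 48) = 156 + ((24 - 1/55)*45)*43 = 156 + ((1319/55)*45)*43 = 156 + (11871/11)*43 = 156 + 510453/11 = 512169/11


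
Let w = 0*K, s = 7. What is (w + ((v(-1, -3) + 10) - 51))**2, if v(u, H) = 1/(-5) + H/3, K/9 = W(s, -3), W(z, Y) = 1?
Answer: 44521/25 ≈ 1780.8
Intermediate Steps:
K = 9 (K = 9*1 = 9)
v(u, H) = -1/5 + H/3 (v(u, H) = 1*(-1/5) + H*(1/3) = -1/5 + H/3)
w = 0 (w = 0*9 = 0)
(w + ((v(-1, -3) + 10) - 51))**2 = (0 + (((-1/5 + (1/3)*(-3)) + 10) - 51))**2 = (0 + (((-1/5 - 1) + 10) - 51))**2 = (0 + ((-6/5 + 10) - 51))**2 = (0 + (44/5 - 51))**2 = (0 - 211/5)**2 = (-211/5)**2 = 44521/25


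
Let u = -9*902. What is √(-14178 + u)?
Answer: 2*I*√5574 ≈ 149.32*I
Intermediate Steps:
u = -8118
√(-14178 + u) = √(-14178 - 8118) = √(-22296) = 2*I*√5574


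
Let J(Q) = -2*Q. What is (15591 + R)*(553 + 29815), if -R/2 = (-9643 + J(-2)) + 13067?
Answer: 265264480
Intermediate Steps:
R = -6856 (R = -2*((-9643 - 2*(-2)) + 13067) = -2*((-9643 + 4) + 13067) = -2*(-9639 + 13067) = -2*3428 = -6856)
(15591 + R)*(553 + 29815) = (15591 - 6856)*(553 + 29815) = 8735*30368 = 265264480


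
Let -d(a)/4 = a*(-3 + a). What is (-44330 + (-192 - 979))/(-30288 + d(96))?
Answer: 15167/22000 ≈ 0.68941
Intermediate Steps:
d(a) = -4*a*(-3 + a)
(-44330 + (-192 - 979))/(-30288 + d(96)) = (-44330 + (-192 - 979))/(-30288 + 4*96*(3 - 1*96)) = (-44330 - 1171)/(-30288 + 4*96*(3 - 96)) = -45501/(-30288 + 4*96*(-93)) = -45501/(-30288 - 35712) = -45501/(-66000) = -45501*(-1/66000) = 15167/22000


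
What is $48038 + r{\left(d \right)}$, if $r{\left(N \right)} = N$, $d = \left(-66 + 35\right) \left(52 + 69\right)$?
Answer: $44287$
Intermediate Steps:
$d = -3751$ ($d = \left(-31\right) 121 = -3751$)
$48038 + r{\left(d \right)} = 48038 - 3751 = 44287$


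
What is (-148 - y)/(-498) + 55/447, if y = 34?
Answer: 18124/37101 ≈ 0.48850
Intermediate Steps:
(-148 - y)/(-498) + 55/447 = (-148 - 1*34)/(-498) + 55/447 = (-148 - 34)*(-1/498) + 55*(1/447) = -182*(-1/498) + 55/447 = 91/249 + 55/447 = 18124/37101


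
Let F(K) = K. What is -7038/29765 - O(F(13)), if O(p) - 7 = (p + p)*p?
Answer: -10275963/29765 ≈ -345.24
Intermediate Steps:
O(p) = 7 + 2*p² (O(p) = 7 + (p + p)*p = 7 + (2*p)*p = 7 + 2*p²)
-7038/29765 - O(F(13)) = -7038/29765 - (7 + 2*13²) = -7038*1/29765 - (7 + 2*169) = -7038/29765 - (7 + 338) = -7038/29765 - 1*345 = -7038/29765 - 345 = -10275963/29765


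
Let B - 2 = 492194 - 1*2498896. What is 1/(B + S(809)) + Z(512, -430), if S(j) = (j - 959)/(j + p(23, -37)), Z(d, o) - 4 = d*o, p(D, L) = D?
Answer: -183783427315316/834787275 ≈ -2.2016e+5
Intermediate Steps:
B = -2006700 (B = 2 + (492194 - 1*2498896) = 2 + (492194 - 2498896) = 2 - 2006702 = -2006700)
Z(d, o) = 4 + d*o
S(j) = (-959 + j)/(23 + j) (S(j) = (j - 959)/(j + 23) = (-959 + j)/(23 + j))
1/(B + S(809)) + Z(512, -430) = 1/(-2006700 + (-959 + 809)/(23 + 809)) + (4 + 512*(-430)) = 1/(-2006700 - 150/832) + (4 - 220160) = 1/(-2006700 + (1/832)*(-150)) - 220156 = 1/(-2006700 - 75/416) - 220156 = 1/(-834787275/416) - 220156 = -416/834787275 - 220156 = -183783427315316/834787275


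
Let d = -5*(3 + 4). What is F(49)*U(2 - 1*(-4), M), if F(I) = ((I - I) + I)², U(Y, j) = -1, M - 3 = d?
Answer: -2401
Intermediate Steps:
d = -35 (d = -5*7 = -35)
M = -32 (M = 3 - 35 = -32)
F(I) = I² (F(I) = (0 + I)² = I²)
F(49)*U(2 - 1*(-4), M) = 49²*(-1) = 2401*(-1) = -2401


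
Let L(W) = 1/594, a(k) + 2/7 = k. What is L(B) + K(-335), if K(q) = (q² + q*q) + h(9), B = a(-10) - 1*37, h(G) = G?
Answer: 133328647/594 ≈ 2.2446e+5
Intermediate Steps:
a(k) = -2/7 + k
B = -331/7 (B = (-2/7 - 10) - 1*37 = -72/7 - 37 = -331/7 ≈ -47.286)
L(W) = 1/594
K(q) = 9 + 2*q² (K(q) = (q² + q*q) + 9 = (q² + q²) + 9 = 2*q² + 9 = 9 + 2*q²)
L(B) + K(-335) = 1/594 + (9 + 2*(-335)²) = 1/594 + (9 + 2*112225) = 1/594 + (9 + 224450) = 1/594 + 224459 = 133328647/594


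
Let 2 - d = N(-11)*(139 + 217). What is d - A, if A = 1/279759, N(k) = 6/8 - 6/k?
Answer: -1413062720/3077349 ≈ -459.18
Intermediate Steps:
N(k) = ¾ - 6/k (N(k) = 6*(⅛) - 6/k = ¾ - 6/k)
A = 1/279759 ≈ 3.5745e-6
d = -5051/11 (d = 2 - (¾ - 6/(-11))*(139 + 217) = 2 - (¾ - 6*(-1/11))*356 = 2 - (¾ + 6/11)*356 = 2 - 57*356/44 = 2 - 1*5073/11 = 2 - 5073/11 = -5051/11 ≈ -459.18)
d - A = -5051/11 - 1*1/279759 = -5051/11 - 1/279759 = -1413062720/3077349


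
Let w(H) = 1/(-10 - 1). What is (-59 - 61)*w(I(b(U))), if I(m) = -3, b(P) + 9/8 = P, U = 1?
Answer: 120/11 ≈ 10.909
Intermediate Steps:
b(P) = -9/8 + P
w(H) = -1/11 (w(H) = 1/(-11) = -1/11)
(-59 - 61)*w(I(b(U))) = (-59 - 61)*(-1/11) = -120*(-1/11) = 120/11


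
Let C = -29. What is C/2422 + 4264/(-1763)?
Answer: -253135/104146 ≈ -2.4306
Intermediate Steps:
C/2422 + 4264/(-1763) = -29/2422 + 4264/(-1763) = -29*1/2422 + 4264*(-1/1763) = -29/2422 - 104/43 = -253135/104146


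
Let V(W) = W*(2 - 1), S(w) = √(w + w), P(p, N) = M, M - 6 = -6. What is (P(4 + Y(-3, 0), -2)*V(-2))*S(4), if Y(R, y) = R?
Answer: 0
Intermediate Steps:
M = 0 (M = 6 - 6 = 0)
P(p, N) = 0
S(w) = √2*√w (S(w) = √(2*w) = √2*√w)
V(W) = W (V(W) = W*1 = W)
(P(4 + Y(-3, 0), -2)*V(-2))*S(4) = (0*(-2))*(√2*√4) = 0*(√2*2) = 0*(2*√2) = 0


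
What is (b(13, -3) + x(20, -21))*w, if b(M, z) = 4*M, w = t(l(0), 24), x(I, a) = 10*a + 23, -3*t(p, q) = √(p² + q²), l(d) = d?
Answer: 1080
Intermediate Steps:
t(p, q) = -√(p² + q²)/3
x(I, a) = 23 + 10*a
w = -8 (w = -√(0² + 24²)/3 = -√(0 + 576)/3 = -√576/3 = -⅓*24 = -8)
(b(13, -3) + x(20, -21))*w = (4*13 + (23 + 10*(-21)))*(-8) = (52 + (23 - 210))*(-8) = (52 - 187)*(-8) = -135*(-8) = 1080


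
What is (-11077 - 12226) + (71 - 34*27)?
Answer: -24150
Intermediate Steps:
(-11077 - 12226) + (71 - 34*27) = -23303 + (71 - 918) = -23303 - 847 = -24150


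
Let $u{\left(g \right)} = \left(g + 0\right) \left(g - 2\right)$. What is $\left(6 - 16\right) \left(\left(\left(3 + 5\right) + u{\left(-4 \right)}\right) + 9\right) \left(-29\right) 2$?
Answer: $23780$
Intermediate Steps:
$u{\left(g \right)} = g \left(-2 + g\right)$
$\left(6 - 16\right) \left(\left(\left(3 + 5\right) + u{\left(-4 \right)}\right) + 9\right) \left(-29\right) 2 = \left(6 - 16\right) \left(\left(\left(3 + 5\right) - 4 \left(-2 - 4\right)\right) + 9\right) \left(-29\right) 2 = - 10 \left(\left(8 - -24\right) + 9\right) \left(-29\right) 2 = - 10 \left(\left(8 + 24\right) + 9\right) \left(-29\right) 2 = - 10 \left(32 + 9\right) \left(-29\right) 2 = \left(-10\right) 41 \left(-29\right) 2 = \left(-410\right) \left(-29\right) 2 = 11890 \cdot 2 = 23780$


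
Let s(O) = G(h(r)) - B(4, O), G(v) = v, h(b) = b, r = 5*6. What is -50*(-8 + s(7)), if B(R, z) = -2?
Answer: -1200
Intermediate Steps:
r = 30
s(O) = 32 (s(O) = 30 - 1*(-2) = 30 + 2 = 32)
-50*(-8 + s(7)) = -50*(-8 + 32) = -50*24 = -1200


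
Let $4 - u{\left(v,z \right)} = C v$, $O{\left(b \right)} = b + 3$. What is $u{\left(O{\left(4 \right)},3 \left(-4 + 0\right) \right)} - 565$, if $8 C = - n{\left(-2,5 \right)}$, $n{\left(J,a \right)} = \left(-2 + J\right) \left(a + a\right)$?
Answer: $-596$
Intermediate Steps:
$n{\left(J,a \right)} = 2 a \left(-2 + J\right)$ ($n{\left(J,a \right)} = \left(-2 + J\right) 2 a = 2 a \left(-2 + J\right)$)
$C = 5$ ($C = \frac{\left(-1\right) 2 \cdot 5 \left(-2 - 2\right)}{8} = \frac{\left(-1\right) 2 \cdot 5 \left(-4\right)}{8} = \frac{\left(-1\right) \left(-40\right)}{8} = \frac{1}{8} \cdot 40 = 5$)
$O{\left(b \right)} = 3 + b$
$u{\left(v,z \right)} = 4 - 5 v$
$u{\left(O{\left(4 \right)},3 \left(-4 + 0\right) \right)} - 565 = \left(4 - 5 \left(3 + 4\right)\right) - 565 = \left(4 - 35\right) - 565 = -31 - 565 = -596$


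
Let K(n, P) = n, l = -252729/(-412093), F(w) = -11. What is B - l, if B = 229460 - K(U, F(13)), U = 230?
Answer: 94463825661/412093 ≈ 2.2923e+5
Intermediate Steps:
l = 252729/412093 (l = -252729*(-1/412093) = 252729/412093 ≈ 0.61328)
B = 229230 (B = 229460 - 1*230 = 229460 - 230 = 229230)
B - l = 229230 - 1*252729/412093 = 229230 - 252729/412093 = 94463825661/412093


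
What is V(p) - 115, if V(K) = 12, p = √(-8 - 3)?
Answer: -103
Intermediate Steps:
p = I*√11 (p = √(-11) = I*√11 ≈ 3.3166*I)
V(p) - 115 = 12 - 115 = -103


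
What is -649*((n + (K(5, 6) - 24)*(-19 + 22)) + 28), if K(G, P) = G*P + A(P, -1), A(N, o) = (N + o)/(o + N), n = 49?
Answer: -63602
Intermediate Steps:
A(N, o) = 1 (A(N, o) = (N + o)/(N + o) = 1)
K(G, P) = 1 + G*P (K(G, P) = G*P + 1 = 1 + G*P)
-649*((n + (K(5, 6) - 24)*(-19 + 22)) + 28) = -649*((49 + ((1 + 5*6) - 24)*(-19 + 22)) + 28) = -649*((49 + ((1 + 30) - 24)*3) + 28) = -649*((49 + (31 - 24)*3) + 28) = -649*((49 + 7*3) + 28) = -649*((49 + 21) + 28) = -649*(70 + 28) = -649*98 = -63602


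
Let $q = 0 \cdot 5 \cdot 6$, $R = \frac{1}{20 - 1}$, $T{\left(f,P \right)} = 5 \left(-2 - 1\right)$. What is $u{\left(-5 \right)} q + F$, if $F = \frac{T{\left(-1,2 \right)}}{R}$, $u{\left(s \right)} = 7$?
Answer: $-285$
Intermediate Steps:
$T{\left(f,P \right)} = -15$ ($T{\left(f,P \right)} = 5 \left(-3\right) = -15$)
$R = \frac{1}{19} \approx 0.052632$
$F = -285$ ($F = - 15 \frac{1}{\frac{1}{19}} = \left(-15\right) 19 = -285$)
$q = 0$ ($q = 0 \cdot 6 = 0$)
$u{\left(-5 \right)} q + F = 7 \cdot 0 - 285 = 0 - 285 = -285$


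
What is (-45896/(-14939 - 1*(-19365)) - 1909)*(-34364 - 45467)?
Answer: 339087361515/2213 ≈ 1.5323e+8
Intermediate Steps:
(-45896/(-14939 - 1*(-19365)) - 1909)*(-34364 - 45467) = (-45896/(-14939 + 19365) - 1909)*(-79831) = (-45896/4426 - 1909)*(-79831) = (-45896*1/4426 - 1909)*(-79831) = (-22948/2213 - 1909)*(-79831) = -4247565/2213*(-79831) = 339087361515/2213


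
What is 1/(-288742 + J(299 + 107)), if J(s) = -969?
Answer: -1/289711 ≈ -3.4517e-6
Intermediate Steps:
1/(-288742 + J(299 + 107)) = 1/(-288742 - 969) = 1/(-289711) = -1/289711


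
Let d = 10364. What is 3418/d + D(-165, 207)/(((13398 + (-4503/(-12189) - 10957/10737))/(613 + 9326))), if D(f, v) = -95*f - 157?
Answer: 4358409940830663605/378578604534511 ≈ 11513.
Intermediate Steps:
D(f, v) = -157 - 95*f
3418/d + D(-165, 207)/(((13398 + (-4503/(-12189) - 10957/10737))/(613 + 9326))) = 3418/10364 + (-157 - 95*(-165))/(((13398 + (-4503/(-12189) - 10957/10737))/(613 + 9326))) = 3418*(1/10364) + (-157 + 15675)/(((13398 + (-4503*(-1/12189) - 10957*1/10737))/9939)) = 1709/5182 + 15518/(((13398 + (1501/4063 - 10957/10737))*(1/9939))) = 1709/5182 + 15518/(((13398 - 28402054/43624431)*(1/9939))) = 1709/5182 + 15518/(((584451724484/43624431)*(1/9939))) = 1709/5182 + 15518/(584451724484/433583219709) = 1709/5182 + 15518*(433583219709/584451724484) = 1709/5182 + 3364172201722131/292225862242 = 4358409940830663605/378578604534511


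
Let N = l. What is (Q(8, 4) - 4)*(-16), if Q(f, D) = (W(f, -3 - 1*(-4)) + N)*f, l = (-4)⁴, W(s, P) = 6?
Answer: -33472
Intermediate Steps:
l = 256
N = 256
Q(f, D) = 262*f (Q(f, D) = (6 + 256)*f = 262*f)
(Q(8, 4) - 4)*(-16) = (262*8 - 4)*(-16) = (2096 - 4)*(-16) = 2092*(-16) = -33472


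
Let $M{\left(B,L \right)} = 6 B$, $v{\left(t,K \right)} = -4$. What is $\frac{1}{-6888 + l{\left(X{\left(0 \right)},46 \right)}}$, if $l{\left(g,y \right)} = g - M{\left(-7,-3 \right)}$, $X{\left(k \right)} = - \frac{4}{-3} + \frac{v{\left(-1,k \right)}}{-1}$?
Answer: $- \frac{3}{20522} \approx -0.00014618$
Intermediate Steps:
$X{\left(k \right)} = \frac{16}{3}$ ($X{\left(k \right)} = - \frac{4}{-3} - \frac{4}{-1} = \left(-4\right) \left(- \frac{1}{3}\right) - -4 = \frac{4}{3} + 4 = \frac{16}{3}$)
$l{\left(g,y \right)} = 42 + g$ ($l{\left(g,y \right)} = g - 6 \left(-7\right) = g - -42 = g + 42 = 42 + g$)
$\frac{1}{-6888 + l{\left(X{\left(0 \right)},46 \right)}} = \frac{1}{-6888 + \left(42 + \frac{16}{3}\right)} = \frac{1}{-6888 + \frac{142}{3}} = \frac{1}{- \frac{20522}{3}} = - \frac{3}{20522}$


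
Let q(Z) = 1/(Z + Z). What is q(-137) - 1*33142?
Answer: -9080909/274 ≈ -33142.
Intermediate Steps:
q(Z) = 1/(2*Z)
q(-137) - 1*33142 = (½)/(-137) - 1*33142 = (½)*(-1/137) - 33142 = -1/274 - 33142 = -9080909/274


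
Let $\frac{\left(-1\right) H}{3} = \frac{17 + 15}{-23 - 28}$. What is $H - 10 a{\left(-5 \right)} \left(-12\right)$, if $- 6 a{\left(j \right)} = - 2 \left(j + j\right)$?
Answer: $- \frac{12800}{17} \approx -752.94$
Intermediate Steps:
$a{\left(j \right)} = \frac{2 j}{3}$ ($a{\left(j \right)} = - \frac{\left(-2\right) \left(j + j\right)}{6} = - \frac{\left(-2\right) 2 j}{6} = - \frac{\left(-4\right) j}{6} = \frac{2 j}{3}$)
$H = \frac{32}{17}$ ($H = - 3 \frac{17 + 15}{-23 - 28} = - 3 \frac{32}{-51} = - 3 \cdot 32 \left(- \frac{1}{51}\right) = \left(-3\right) \left(- \frac{32}{51}\right) = \frac{32}{17} \approx 1.8824$)
$H - 10 a{\left(-5 \right)} \left(-12\right) = \frac{32 - 10 \cdot \frac{2}{3} \left(-5\right) \left(-12\right)}{17} = \frac{32 \left(-10\right) \left(- \frac{10}{3}\right) \left(-12\right)}{17} = \frac{32 \cdot \frac{100}{3} \left(-12\right)}{17} = \frac{32}{17} \left(-400\right) = - \frac{12800}{17}$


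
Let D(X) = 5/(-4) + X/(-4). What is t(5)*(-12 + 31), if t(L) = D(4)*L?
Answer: -855/4 ≈ -213.75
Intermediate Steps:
D(X) = -5/4 - X/4 (D(X) = 5*(-¼) + X*(-¼) = -5/4 - X/4)
t(L) = -9*L/4 (t(L) = (-5/4 - ¼*4)*L = (-5/4 - 1)*L = -9*L/4)
t(5)*(-12 + 31) = (-9/4*5)*(-12 + 31) = -45/4*19 = -855/4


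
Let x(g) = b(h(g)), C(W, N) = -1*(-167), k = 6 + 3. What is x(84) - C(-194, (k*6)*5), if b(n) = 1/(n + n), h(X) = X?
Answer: -28055/168 ≈ -166.99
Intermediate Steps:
k = 9
C(W, N) = 167
b(n) = 1/(2*n)
x(g) = 1/(2*g)
x(84) - C(-194, (k*6)*5) = (½)/84 - 1*167 = (½)*(1/84) - 167 = 1/168 - 167 = -28055/168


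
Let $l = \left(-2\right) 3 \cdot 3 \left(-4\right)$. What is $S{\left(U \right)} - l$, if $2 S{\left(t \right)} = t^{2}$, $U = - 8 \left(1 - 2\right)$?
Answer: $-40$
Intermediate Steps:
$U = 8$ ($U = - 8 \left(1 - 2\right) = \left(-8\right) \left(-1\right) = 8$)
$S{\left(t \right)} = \frac{t^{2}}{2}$
$l = 72$ ($l = \left(-6\right) 3 \left(-4\right) = \left(-18\right) \left(-4\right) = 72$)
$S{\left(U \right)} - l = \frac{8^{2}}{2} - 72 = \frac{1}{2} \cdot 64 - 72 = 32 - 72 = -40$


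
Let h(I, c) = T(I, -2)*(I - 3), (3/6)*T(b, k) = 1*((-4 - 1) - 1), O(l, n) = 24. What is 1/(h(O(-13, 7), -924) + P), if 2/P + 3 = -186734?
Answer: -186737/47057726 ≈ -0.0039683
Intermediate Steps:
P = -2/186737 (P = 2/(-3 - 186734) = 2/(-186737) = 2*(-1/186737) = -2/186737 ≈ -1.0710e-5)
T(b, k) = -12 (T(b, k) = 2*(1*((-4 - 1) - 1)) = 2*(1*(-5 - 1)) = 2*(1*(-6)) = 2*(-6) = -12)
h(I, c) = 36 - 12*I (h(I, c) = -12*(I - 3) = -12*(-3 + I) = 36 - 12*I)
1/(h(O(-13, 7), -924) + P) = 1/((36 - 12*24) - 2/186737) = 1/((36 - 288) - 2/186737) = 1/(-252 - 2/186737) = 1/(-47057726/186737) = -186737/47057726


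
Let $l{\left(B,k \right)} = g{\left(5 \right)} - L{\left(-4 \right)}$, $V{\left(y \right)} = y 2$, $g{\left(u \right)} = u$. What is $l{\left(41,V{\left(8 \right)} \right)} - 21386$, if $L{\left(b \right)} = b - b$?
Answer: $-21381$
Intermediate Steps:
$L{\left(b \right)} = 0$
$V{\left(y \right)} = 2 y$
$l{\left(B,k \right)} = 5$ ($l{\left(B,k \right)} = 5 - 0 = 5 + 0 = 5$)
$l{\left(41,V{\left(8 \right)} \right)} - 21386 = 5 - 21386 = -21381$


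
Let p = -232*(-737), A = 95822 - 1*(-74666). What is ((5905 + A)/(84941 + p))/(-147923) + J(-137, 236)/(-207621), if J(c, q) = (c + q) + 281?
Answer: -14422356525553/7859948428759275 ≈ -0.0018349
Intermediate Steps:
A = 170488 (A = 95822 + 74666 = 170488)
J(c, q) = 281 + c + q
p = 170984
((5905 + A)/(84941 + p))/(-147923) + J(-137, 236)/(-207621) = ((5905 + 170488)/(84941 + 170984))/(-147923) + (281 - 137 + 236)/(-207621) = (176393/255925)*(-1/147923) + 380*(-1/207621) = (176393*(1/255925))*(-1/147923) - 380/207621 = (176393/255925)*(-1/147923) - 380/207621 = -176393/37857193775 - 380/207621 = -14422356525553/7859948428759275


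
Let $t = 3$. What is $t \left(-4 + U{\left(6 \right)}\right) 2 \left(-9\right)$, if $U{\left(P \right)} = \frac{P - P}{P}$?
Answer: $216$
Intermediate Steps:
$U{\left(P \right)} = 0$ ($U{\left(P \right)} = \frac{0}{P} = 0$)
$t \left(-4 + U{\left(6 \right)}\right) 2 \left(-9\right) = 3 \left(-4 + 0\right) 2 \left(-9\right) = 3 \left(\left(-4\right) 2\right) \left(-9\right) = 3 \left(-8\right) \left(-9\right) = \left(-24\right) \left(-9\right) = 216$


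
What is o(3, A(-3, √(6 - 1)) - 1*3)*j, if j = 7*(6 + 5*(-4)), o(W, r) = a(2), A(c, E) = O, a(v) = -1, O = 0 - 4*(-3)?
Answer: 98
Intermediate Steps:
O = 12 (O = 0 + 12 = 12)
A(c, E) = 12
o(W, r) = -1
j = -98 (j = 7*(6 - 20) = 7*(-14) = -98)
o(3, A(-3, √(6 - 1)) - 1*3)*j = -1*(-98) = 98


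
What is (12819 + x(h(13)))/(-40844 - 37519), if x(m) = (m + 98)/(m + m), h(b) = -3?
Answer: -76819/470178 ≈ -0.16338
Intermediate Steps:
x(m) = (98 + m)/(2*m) (x(m) = (98 + m)/((2*m)) = (98 + m)*(1/(2*m)) = (98 + m)/(2*m))
(12819 + x(h(13)))/(-40844 - 37519) = (12819 + (½)*(98 - 3)/(-3))/(-40844 - 37519) = (12819 + (½)*(-⅓)*95)/(-78363) = (12819 - 95/6)*(-1/78363) = (76819/6)*(-1/78363) = -76819/470178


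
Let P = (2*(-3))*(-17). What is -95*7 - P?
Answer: -767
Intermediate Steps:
P = 102 (P = -6*(-17) = 102)
-95*7 - P = -95*7 - 1*102 = -665 - 102 = -767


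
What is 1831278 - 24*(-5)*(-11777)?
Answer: 418038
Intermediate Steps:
1831278 - 24*(-5)*(-11777) = 1831278 + 120*(-11777) = 1831278 - 1413240 = 418038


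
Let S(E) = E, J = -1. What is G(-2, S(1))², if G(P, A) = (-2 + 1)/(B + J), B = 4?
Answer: ⅑ ≈ 0.11111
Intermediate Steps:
G(P, A) = -⅓ (G(P, A) = (-2 + 1)/(4 - 1) = -1/3 = -1*⅓ = -⅓)
G(-2, S(1))² = (-⅓)² = ⅑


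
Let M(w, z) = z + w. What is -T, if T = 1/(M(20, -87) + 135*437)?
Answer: -1/58928 ≈ -1.6970e-5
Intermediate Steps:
M(w, z) = w + z
T = 1/58928 (T = 1/((20 - 87) + 135*437) = 1/(-67 + 58995) = 1/58928 ≈ 1.6970e-5)
-T = -1*1/58928 = -1/58928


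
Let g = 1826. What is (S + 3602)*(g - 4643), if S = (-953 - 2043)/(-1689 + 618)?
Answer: -172630142/17 ≈ -1.0155e+7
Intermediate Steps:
S = 428/153 (S = -2996/(-1071) = -2996*(-1/1071) = 428/153 ≈ 2.7974)
(S + 3602)*(g - 4643) = (428/153 + 3602)*(1826 - 4643) = (551534/153)*(-2817) = -172630142/17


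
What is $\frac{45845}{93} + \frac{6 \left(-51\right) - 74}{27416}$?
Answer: $\frac{314212795}{637422} \approx 492.94$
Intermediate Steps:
$\frac{45845}{93} + \frac{6 \left(-51\right) - 74}{27416} = 45845 \cdot \frac{1}{93} + \left(-306 - 74\right) \frac{1}{27416} = \frac{45845}{93} - \frac{95}{6854} = \frac{314212795}{637422}$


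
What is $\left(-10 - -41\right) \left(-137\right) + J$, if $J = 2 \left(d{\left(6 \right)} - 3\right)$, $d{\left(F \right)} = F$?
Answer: $-4241$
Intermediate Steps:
$J = 6$ ($J = 2 \left(6 - 3\right) = 2 \cdot 3 = 6$)
$\left(-10 - -41\right) \left(-137\right) + J = \left(-10 - -41\right) \left(-137\right) + 6 = \left(-10 + 41\right) \left(-137\right) + 6 = 31 \left(-137\right) + 6 = -4247 + 6 = -4241$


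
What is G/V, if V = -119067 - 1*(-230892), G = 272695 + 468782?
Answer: 247159/37275 ≈ 6.6307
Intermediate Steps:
G = 741477
V = 111825 (V = -119067 + 230892 = 111825)
G/V = 741477/111825 = 741477*(1/111825) = 247159/37275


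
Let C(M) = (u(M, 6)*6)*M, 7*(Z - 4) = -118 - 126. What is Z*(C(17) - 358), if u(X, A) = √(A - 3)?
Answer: 77328/7 - 22032*√3/7 ≈ 5595.4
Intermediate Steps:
u(X, A) = √(-3 + A)
Z = -216/7 (Z = 4 + (-118 - 126)/7 = 4 + (⅐)*(-244) = 4 - 244/7 = -216/7 ≈ -30.857)
C(M) = 6*M*√3 (C(M) = (√(-3 + 6)*6)*M = (√3*6)*M = (6*√3)*M = 6*M*√3)
Z*(C(17) - 358) = -216*(6*17*√3 - 358)/7 = -216*(102*√3 - 358)/7 = -216*(-358 + 102*√3)/7 = 77328/7 - 22032*√3/7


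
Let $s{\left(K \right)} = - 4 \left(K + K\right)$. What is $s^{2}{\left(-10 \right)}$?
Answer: $6400$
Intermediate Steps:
$s{\left(K \right)} = - 8 K$ ($s{\left(K \right)} = - 4 \cdot 2 K = - 8 K$)
$s^{2}{\left(-10 \right)} = \left(\left(-8\right) \left(-10\right)\right)^{2} = 80^{2} = 6400$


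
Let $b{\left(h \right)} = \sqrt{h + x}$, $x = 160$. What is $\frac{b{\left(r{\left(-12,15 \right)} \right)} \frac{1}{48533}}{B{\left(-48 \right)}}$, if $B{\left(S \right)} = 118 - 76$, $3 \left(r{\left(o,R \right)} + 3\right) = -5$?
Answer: $\frac{\sqrt{1398}}{6115158} \approx 6.1143 \cdot 10^{-6}$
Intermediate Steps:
$r{\left(o,R \right)} = - \frac{14}{3}$ ($r{\left(o,R \right)} = -3 + \frac{1}{3} \left(-5\right) = -3 - \frac{5}{3} = - \frac{14}{3}$)
$B{\left(S \right)} = 42$ ($B{\left(S \right)} = 118 - 76 = 42$)
$b{\left(h \right)} = \sqrt{160 + h}$ ($b{\left(h \right)} = \sqrt{h + 160} = \sqrt{160 + h}$)
$\frac{b{\left(r{\left(-12,15 \right)} \right)} \frac{1}{48533}}{B{\left(-48 \right)}} = \frac{\sqrt{160 - \frac{14}{3}} \cdot \frac{1}{48533}}{42} = \sqrt{\frac{466}{3}} \cdot \frac{1}{48533} \cdot \frac{1}{42} = \frac{\sqrt{1398}}{3} \cdot \frac{1}{48533} \cdot \frac{1}{42} = \frac{\sqrt{1398}}{145599} \cdot \frac{1}{42} = \frac{\sqrt{1398}}{6115158}$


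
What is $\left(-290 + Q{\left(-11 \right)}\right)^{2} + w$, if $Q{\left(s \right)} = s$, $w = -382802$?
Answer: $-292201$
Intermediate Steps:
$\left(-290 + Q{\left(-11 \right)}\right)^{2} + w = \left(-290 - 11\right)^{2} - 382802 = \left(-301\right)^{2} - 382802 = 90601 - 382802 = -292201$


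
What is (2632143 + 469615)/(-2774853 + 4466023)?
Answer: 1550879/845585 ≈ 1.8341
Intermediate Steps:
(2632143 + 469615)/(-2774853 + 4466023) = 3101758/1691170 = 3101758*(1/1691170) = 1550879/845585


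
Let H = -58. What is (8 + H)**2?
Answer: 2500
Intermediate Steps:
(8 + H)**2 = (8 - 58)**2 = (-50)**2 = 2500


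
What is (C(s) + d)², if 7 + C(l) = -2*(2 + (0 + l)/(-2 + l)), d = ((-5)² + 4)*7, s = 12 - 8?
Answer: 35344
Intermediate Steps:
s = 4
d = 203 (d = (25 + 4)*7 = 29*7 = 203)
C(l) = -11 - 2*l/(-2 + l) (C(l) = -7 - 2*(2 + (0 + l)/(-2 + l)) = -7 - 2*(2 + l/(-2 + l)) = -7 + (-4 - 2*l/(-2 + l)) = -11 - 2*l/(-2 + l))
(C(s) + d)² = ((22 - 13*4)/(-2 + 4) + 203)² = ((22 - 52)/2 + 203)² = ((½)*(-30) + 203)² = (-15 + 203)² = 188² = 35344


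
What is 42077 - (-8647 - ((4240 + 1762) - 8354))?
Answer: 48372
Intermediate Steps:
42077 - (-8647 - ((4240 + 1762) - 8354)) = 42077 - (-8647 - (6002 - 8354)) = 42077 - (-8647 - 1*(-2352)) = 42077 - (-8647 + 2352) = 42077 - 1*(-6295) = 42077 + 6295 = 48372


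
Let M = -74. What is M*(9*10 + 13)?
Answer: -7622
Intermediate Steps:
M*(9*10 + 13) = -74*(9*10 + 13) = -74*(90 + 13) = -74*103 = -7622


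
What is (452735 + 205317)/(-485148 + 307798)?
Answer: -329026/88675 ≈ -3.7105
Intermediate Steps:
(452735 + 205317)/(-485148 + 307798) = 658052/(-177350) = 658052*(-1/177350) = -329026/88675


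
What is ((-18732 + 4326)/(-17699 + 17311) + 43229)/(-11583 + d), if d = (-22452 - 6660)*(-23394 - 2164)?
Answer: 8393629/144342385122 ≈ 5.8151e-5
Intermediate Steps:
d = 744044496 (d = -29112*(-25558) = 744044496)
((-18732 + 4326)/(-17699 + 17311) + 43229)/(-11583 + d) = ((-18732 + 4326)/(-17699 + 17311) + 43229)/(-11583 + 744044496) = (-14406/(-388) + 43229)/744032913 = (-14406*(-1/388) + 43229)*(1/744032913) = (7203/194 + 43229)*(1/744032913) = (8393629/194)*(1/744032913) = 8393629/144342385122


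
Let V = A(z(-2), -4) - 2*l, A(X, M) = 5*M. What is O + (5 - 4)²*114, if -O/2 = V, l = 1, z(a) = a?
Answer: 158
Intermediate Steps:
V = -22 (V = 5*(-4) - 2*1 = -20 - 2 = -22)
O = 44 (O = -2*(-22) = 44)
O + (5 - 4)²*114 = 44 + (5 - 4)²*114 = 44 + 1²*114 = 44 + 1*114 = 44 + 114 = 158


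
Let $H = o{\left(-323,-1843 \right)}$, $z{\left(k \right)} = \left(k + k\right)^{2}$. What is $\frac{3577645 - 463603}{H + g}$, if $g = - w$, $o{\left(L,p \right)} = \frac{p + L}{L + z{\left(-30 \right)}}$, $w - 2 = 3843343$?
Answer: $- \frac{3401571878}{4198214577} \approx -0.81024$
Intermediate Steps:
$z{\left(k \right)} = 4 k^{2}$ ($z{\left(k \right)} = \left(2 k\right)^{2} = 4 k^{2}$)
$w = 3843345$ ($w = 2 + 3843343 = 3843345$)
$o{\left(L,p \right)} = \frac{L + p}{3600 + L}$ ($o{\left(L,p \right)} = \frac{p + L}{L + 4 \left(-30\right)^{2}} = \frac{L + p}{L + 4 \cdot 900} = \frac{L + p}{L + 3600} = \frac{L + p}{3600 + L}$)
$H = - \frac{2166}{3277}$ ($H = \frac{-323 - 1843}{3600 - 323} = \frac{1}{3277} \left(-2166\right) = - \frac{2166}{3277} \approx -0.66097$)
$g = -3843345$ ($g = \left(-1\right) 3843345 = -3843345$)
$\frac{3577645 - 463603}{H + g} = \frac{3577645 - 463603}{- \frac{2166}{3277} - 3843345} = \frac{3114042}{- \frac{12594643731}{3277}} = 3114042 \left(- \frac{3277}{12594643731}\right) = - \frac{3401571878}{4198214577}$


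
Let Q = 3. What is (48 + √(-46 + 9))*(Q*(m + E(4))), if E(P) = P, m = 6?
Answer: 1440 + 30*I*√37 ≈ 1440.0 + 182.48*I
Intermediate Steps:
(48 + √(-46 + 9))*(Q*(m + E(4))) = (48 + √(-46 + 9))*(3*(6 + 4)) = (48 + √(-37))*(3*10) = (48 + I*√37)*30 = 1440 + 30*I*√37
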